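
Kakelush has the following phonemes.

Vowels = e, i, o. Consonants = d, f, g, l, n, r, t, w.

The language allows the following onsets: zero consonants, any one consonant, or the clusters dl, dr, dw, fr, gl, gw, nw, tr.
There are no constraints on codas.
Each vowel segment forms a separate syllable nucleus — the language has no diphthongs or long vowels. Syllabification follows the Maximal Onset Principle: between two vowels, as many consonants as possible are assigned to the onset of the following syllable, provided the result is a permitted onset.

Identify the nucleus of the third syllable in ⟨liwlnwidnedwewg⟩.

Nuclei (vowels): i, i, e, e → 4 syllables.
The third nucleus (vowel 3 from the left) is /e/.

e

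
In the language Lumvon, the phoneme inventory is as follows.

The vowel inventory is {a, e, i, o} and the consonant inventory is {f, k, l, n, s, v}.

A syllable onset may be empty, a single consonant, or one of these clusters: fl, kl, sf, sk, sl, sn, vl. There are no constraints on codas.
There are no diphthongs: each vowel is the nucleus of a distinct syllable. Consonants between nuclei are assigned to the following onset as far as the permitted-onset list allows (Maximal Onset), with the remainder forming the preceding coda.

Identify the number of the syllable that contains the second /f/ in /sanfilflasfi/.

Nuclei (vowels): a, i, a, i → 4 syllables.
/a…i/ gap (V1→V2): cluster /nf/ — the longest permitted-onset suffix is /f/; onset = /f/, preceding coda = /n/.
/i…a/ gap (V2→V3): /lfl/ splits as /l/ + /fl/ (/fl/ is the longest suffix that is a licit onset).
/a…i/ gap (V3→V4): /sf/ is a licit onset in full, so it all attaches to the next syllable.
Syllabification: san.fil.fla.sfi.
The second /f/ is in the onset of syllable 3 (/fla/).

3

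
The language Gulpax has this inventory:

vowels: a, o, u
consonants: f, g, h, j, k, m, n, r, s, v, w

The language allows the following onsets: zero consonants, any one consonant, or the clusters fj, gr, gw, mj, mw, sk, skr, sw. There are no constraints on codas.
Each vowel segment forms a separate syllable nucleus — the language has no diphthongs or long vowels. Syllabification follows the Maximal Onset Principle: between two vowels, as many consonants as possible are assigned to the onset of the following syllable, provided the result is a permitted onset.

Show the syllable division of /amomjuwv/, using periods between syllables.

Nuclei (vowels): a, o, u → 3 syllables.
V1 /a/ – V2 /o/: /m/ → onset of the next syllable (single consonants are always licit onsets).
V2 /o/ – V3 /u/: /mj/ — entire cluster is a permitted onset → onset /mj/, coda ∅.

a.mo.mjuwv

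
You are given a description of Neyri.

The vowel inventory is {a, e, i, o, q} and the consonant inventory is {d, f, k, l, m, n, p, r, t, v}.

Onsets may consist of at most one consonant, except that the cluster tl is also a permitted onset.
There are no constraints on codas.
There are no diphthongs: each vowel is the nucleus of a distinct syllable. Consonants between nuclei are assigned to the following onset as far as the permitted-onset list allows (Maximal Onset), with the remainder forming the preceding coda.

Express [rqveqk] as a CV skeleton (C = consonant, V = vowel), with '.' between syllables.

Vowels present: q, e, q; each is a nucleus, giving 3 syllables.
V1 /q/ – V2 /e/: /v/ is a single consonant, so it becomes the next onset.
V2 /e/ – V3 /q/: nothing intervenes; syllable break is V.V.
Putting it together: rq.ve.qk.
Mapping each syllable to C/V: /rq/ → CV, /ve/ → CV, /qk/ → VC.

CV.CV.VC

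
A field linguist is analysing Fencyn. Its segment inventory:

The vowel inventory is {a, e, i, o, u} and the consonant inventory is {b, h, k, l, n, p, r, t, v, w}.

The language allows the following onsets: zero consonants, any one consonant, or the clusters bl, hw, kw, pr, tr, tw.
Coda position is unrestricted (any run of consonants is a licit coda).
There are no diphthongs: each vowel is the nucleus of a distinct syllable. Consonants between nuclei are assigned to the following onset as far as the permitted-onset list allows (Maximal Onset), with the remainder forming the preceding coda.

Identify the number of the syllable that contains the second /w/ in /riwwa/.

2

Nuclei (vowels): i, a → 2 syllables.
V1 /i/ – V2 /a/: cluster /ww/ — the longest permitted-onset suffix is /w/; onset = /w/, preceding coda = /w/.
Putting it together: riw.wa.
The second /w/ is in the onset of syllable 2 (/wa/).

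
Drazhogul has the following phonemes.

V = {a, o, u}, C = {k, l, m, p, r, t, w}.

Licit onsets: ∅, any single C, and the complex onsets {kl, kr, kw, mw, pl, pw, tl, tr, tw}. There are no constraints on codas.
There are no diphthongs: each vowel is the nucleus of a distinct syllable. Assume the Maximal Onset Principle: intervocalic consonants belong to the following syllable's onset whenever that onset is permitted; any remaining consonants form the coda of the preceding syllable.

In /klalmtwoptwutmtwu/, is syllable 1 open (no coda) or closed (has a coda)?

Nuclei (vowels): a, o, u, u → 4 syllables.
V1 /a/ – V2 /o/: cluster /lmtw/ — the longest permitted-onset suffix is /tw/; onset = /tw/, preceding coda = /lm/.
V2 /o/ – V3 /u/: /ptw/; trying suffixes from longest down, /tw/ is the first permitted one, so coda /p/ | onset /tw/.
V3 /u/ – V4 /u/: /tmtw/; trying suffixes from longest down, /tw/ is the first permitted one, so coda /tm/ | onset /tw/.
Syllabification: klalm.twop.twutm.twu.
Syllable 1 is /klalm/ with coda /lm/, so it is closed.

closed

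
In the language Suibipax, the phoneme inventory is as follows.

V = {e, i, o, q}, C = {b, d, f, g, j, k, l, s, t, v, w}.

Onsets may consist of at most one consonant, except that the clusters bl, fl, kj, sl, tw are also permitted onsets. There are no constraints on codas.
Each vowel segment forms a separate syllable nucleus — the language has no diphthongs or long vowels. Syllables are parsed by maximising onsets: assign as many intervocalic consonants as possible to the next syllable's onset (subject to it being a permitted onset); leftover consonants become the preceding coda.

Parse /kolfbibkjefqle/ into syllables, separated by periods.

Nuclei (vowels): o, i, e, q, e → 5 syllables.
Between /o/ (V1) and /i/ (V2): /lfb/; trying suffixes from longest down, /b/ is the first permitted one, so coda /lf/ | onset /b/.
Between /i/ (V2) and /e/ (V3): /bkj/; trying suffixes from longest down, /kj/ is the first permitted one, so coda /b/ | onset /kj/.
Between /e/ (V3) and /q/ (V4): /f/ is a single consonant, so it becomes the next onset.
Between /q/ (V4) and /e/ (V5): /l/ → onset of the next syllable (single consonants are always licit onsets).

kolf.bib.kje.fq.le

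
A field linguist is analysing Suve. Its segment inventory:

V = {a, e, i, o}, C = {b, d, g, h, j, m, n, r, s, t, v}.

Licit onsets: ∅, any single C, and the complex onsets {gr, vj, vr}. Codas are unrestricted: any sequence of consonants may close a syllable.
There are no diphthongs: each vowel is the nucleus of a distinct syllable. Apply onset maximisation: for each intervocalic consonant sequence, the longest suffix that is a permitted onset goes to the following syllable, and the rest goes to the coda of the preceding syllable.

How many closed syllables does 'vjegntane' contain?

1

The vowels are e, a, e — 3 nuclei, so 3 syllables.
σ1/σ2 boundary: /gnt/ — longest licit onset from the right is /t/, leaving /gn/ as coda.
σ2/σ3 boundary: /n/ is a single consonant, so it becomes the next onset.
So the parse is vjegn.ta.ne.
Classifying each syllable: /vjegn/ (closed), /ta/ (open), /ne/ (open).
Closed syllables: 1.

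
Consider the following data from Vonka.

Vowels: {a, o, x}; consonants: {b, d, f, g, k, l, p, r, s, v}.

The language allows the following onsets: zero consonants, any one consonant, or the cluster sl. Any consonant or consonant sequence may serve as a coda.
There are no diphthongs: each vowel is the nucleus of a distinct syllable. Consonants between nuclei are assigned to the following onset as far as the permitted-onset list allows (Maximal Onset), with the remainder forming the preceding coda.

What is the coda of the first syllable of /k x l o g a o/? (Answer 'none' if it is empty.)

none

Vowels present: x, o, a, o; each is a nucleus, giving 4 syllables.
/x…o/ gap (V1→V2): just /l/ — single C goes to the following onset.
/o…a/ gap (V2→V3): /g/ → onset of the next syllable (single consonants are always licit onsets).
/a…o/ gap (V3→V4): nothing intervenes; syllable break is V.V.
Putting it together: kx.lo.ga.o.
Syllable 1 is /kx/: onset /k/, nucleus /x/, coda ∅.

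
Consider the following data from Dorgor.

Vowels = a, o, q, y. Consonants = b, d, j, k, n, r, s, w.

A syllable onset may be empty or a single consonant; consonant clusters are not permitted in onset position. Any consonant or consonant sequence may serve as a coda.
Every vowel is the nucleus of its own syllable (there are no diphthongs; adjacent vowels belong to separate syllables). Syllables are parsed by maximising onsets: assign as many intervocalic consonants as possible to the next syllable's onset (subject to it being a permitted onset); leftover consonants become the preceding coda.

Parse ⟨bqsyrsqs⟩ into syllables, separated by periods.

bq.syr.sqs

Vowels present: q, y, q; each is a nucleus, giving 3 syllables.
/q…y/ gap (V1→V2): /s/ → onset of the next syllable (single consonants are always licit onsets).
/y…q/ gap (V2→V3): /rs/; trying suffixes from longest down, /s/ is the first permitted one, so coda /r/ | onset /s/.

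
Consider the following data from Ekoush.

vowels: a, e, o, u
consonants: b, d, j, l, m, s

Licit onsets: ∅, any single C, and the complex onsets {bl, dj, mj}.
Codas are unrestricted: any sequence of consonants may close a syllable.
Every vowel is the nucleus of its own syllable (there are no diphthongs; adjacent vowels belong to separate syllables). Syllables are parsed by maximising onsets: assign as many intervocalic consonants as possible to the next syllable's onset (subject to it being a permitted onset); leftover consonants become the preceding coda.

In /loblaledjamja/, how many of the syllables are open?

5

The vowels are o, a, e, a, a — 5 nuclei, so 5 syllables.
V1 /o/ – V2 /a/: cluster /bl/ — /bl/ is itself a permitted onset, so the whole cluster goes right; preceding coda = ∅.
V2 /a/ – V3 /e/: /l/ → onset of the next syllable (single consonants are always licit onsets).
V3 /e/ – V4 /a/: cluster /dj/ — /dj/ is itself a permitted onset, so the whole cluster goes right; preceding coda = ∅.
V4 /a/ – V5 /a/: cluster /mj/ — /mj/ is itself a permitted onset, so the whole cluster goes right; preceding coda = ∅.
Putting it together: lo.bla.le.dja.mja.
Classifying each syllable: /lo/ (open), /bla/ (open), /le/ (open), /dja/ (open), /mja/ (open).
Open syllables: 5.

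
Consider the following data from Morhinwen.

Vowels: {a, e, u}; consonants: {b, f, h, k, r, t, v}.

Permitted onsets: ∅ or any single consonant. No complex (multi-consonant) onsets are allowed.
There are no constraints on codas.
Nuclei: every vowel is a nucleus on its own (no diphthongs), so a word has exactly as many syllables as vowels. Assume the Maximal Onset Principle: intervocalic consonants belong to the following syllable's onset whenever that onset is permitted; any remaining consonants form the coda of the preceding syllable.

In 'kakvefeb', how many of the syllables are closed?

Nuclei (vowels): a, e, e → 3 syllables.
/a…e/ gap (V1→V2): /kv/; trying suffixes from longest down, /v/ is the first permitted one, so coda /k/ | onset /v/.
/e…e/ gap (V2→V3): just /f/ — single C goes to the following onset.
Result: kak.ve.feb.
Classifying each syllable: /kak/ (closed), /ve/ (open), /feb/ (closed).
Closed syllables: 2.

2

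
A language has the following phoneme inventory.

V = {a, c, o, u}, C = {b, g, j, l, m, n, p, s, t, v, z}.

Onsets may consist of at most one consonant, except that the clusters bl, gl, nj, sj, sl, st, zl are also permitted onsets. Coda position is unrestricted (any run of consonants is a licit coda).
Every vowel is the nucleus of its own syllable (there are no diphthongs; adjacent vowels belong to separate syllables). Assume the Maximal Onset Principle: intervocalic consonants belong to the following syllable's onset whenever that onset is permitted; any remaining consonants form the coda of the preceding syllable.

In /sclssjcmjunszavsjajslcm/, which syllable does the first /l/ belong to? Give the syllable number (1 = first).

1

Vowels present: c, c, u, a, a, c; each is a nucleus, giving 6 syllables.
σ1/σ2 boundary: /lssj/ — longest licit onset from the right is /sj/, leaving /ls/ as coda.
σ2/σ3 boundary: /mj/ splits as /m/ + /j/ (/j/ is the longest suffix that is a licit onset).
σ3/σ4 boundary: /nsz/; trying suffixes from longest down, /z/ is the first permitted one, so coda /ns/ | onset /z/.
σ4/σ5 boundary: /vsj/ splits as /v/ + /sj/ (/sj/ is the longest suffix that is a licit onset).
σ5/σ6 boundary: /jsl/ — longest licit onset from the right is /sl/, leaving /j/ as coda.
Result: scls.sjcm.juns.zav.sjaj.slcm.
The first /l/ is in the coda of syllable 1 (/scls/).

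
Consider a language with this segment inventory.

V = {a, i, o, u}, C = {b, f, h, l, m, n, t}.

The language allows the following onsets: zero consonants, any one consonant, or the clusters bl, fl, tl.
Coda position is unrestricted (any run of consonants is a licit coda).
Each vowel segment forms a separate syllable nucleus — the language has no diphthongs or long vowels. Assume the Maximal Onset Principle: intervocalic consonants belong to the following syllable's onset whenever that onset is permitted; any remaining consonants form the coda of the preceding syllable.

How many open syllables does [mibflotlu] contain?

2

Vowels present: i, o, u; each is a nucleus, giving 3 syllables.
Between /i/ (V1) and /o/ (V2): /bfl/ — longest licit onset from the right is /fl/, leaving /b/ as coda.
Between /o/ (V2) and /u/ (V3): cluster /tl/ — /tl/ is itself a permitted onset, so the whole cluster goes right; preceding coda = ∅.
Putting it together: mib.flo.tlu.
Classifying each syllable: /mib/ (closed), /flo/ (open), /tlu/ (open).
Open syllables: 2.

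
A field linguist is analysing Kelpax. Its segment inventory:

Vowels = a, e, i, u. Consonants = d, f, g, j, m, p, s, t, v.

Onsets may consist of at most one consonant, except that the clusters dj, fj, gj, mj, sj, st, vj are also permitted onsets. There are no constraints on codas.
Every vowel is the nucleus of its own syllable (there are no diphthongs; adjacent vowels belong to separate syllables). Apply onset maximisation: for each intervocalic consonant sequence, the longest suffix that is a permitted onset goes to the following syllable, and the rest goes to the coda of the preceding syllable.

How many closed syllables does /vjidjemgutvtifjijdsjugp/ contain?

4

The vowels are i, e, u, i, i, u — 6 nuclei, so 6 syllables.
Between /i/ (V1) and /e/ (V2): /dj/ is a licit onset in full, so it all attaches to the next syllable.
Between /e/ (V2) and /u/ (V3): /mg/ — longest licit onset from the right is /g/, leaving /m/ as coda.
Between /u/ (V3) and /i/ (V4): cluster /tvt/ — the longest permitted-onset suffix is /t/; onset = /t/, preceding coda = /tv/.
Between /i/ (V4) and /i/ (V5): /fj/ — entire cluster is a permitted onset → onset /fj/, coda ∅.
Between /i/ (V5) and /u/ (V6): /jdsj/ splits as /jd/ + /sj/ (/sj/ is the longest suffix that is a licit onset).
Result: vji.djem.gutv.ti.fjijd.sjugp.
Classifying each syllable: /vji/ (open), /djem/ (closed), /gutv/ (closed), /ti/ (open), /fjijd/ (closed), /sjugp/ (closed).
Closed syllables: 4.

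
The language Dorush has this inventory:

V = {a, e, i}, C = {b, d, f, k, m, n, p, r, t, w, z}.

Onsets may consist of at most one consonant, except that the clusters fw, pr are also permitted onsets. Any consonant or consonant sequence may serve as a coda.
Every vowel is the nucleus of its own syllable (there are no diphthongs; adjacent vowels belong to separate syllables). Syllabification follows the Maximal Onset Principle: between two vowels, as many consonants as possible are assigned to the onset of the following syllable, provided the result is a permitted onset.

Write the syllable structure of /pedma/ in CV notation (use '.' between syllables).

CVC.CV

The vowels are e, a — 2 nuclei, so 2 syllables.
V1 /e/ – V2 /a/: cluster /dm/ — the longest permitted-onset suffix is /m/; onset = /m/, preceding coda = /d/.
Result: ped.ma.
Mapping each syllable to C/V: /ped/ → CVC, /ma/ → CV.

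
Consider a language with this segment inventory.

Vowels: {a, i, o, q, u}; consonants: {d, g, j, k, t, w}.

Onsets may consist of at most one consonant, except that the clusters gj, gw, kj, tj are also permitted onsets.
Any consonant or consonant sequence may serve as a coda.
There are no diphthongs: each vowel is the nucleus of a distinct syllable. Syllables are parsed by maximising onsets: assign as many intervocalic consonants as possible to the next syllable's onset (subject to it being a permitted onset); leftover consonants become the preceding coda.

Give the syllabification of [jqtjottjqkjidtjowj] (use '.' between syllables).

jq.tjot.tjq.kjid.tjowj

Vowels present: q, o, q, i, o; each is a nucleus, giving 5 syllables.
Between /q/ (V1) and /o/ (V2): cluster /tj/ — /tj/ is itself a permitted onset, so the whole cluster goes right; preceding coda = ∅.
Between /o/ (V2) and /q/ (V3): /ttj/; trying suffixes from longest down, /tj/ is the first permitted one, so coda /t/ | onset /tj/.
Between /q/ (V3) and /i/ (V4): /kj/ is a licit onset in full, so it all attaches to the next syllable.
Between /i/ (V4) and /o/ (V5): /dtj/ splits as /d/ + /tj/ (/tj/ is the longest suffix that is a licit onset).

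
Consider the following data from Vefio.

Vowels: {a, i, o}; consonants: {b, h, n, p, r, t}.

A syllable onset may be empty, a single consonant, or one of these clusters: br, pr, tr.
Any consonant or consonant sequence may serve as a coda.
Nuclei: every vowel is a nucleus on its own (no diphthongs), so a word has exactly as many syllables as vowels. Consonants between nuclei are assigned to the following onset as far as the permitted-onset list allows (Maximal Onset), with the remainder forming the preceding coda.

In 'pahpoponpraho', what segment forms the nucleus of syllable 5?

The vowels are a, o, o, a, o — 5 nuclei, so 5 syllables.
The fifth nucleus (vowel 5 from the left) is /o/.

o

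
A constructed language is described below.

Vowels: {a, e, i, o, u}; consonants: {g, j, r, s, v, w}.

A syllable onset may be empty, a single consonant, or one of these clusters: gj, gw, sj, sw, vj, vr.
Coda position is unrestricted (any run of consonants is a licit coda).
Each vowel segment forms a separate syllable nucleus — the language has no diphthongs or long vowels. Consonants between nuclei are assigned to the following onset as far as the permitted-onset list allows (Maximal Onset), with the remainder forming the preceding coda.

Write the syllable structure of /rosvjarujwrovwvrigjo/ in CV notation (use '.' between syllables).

CVC.CCV.CVCC.CVCC.CCV.CCV

The vowels are o, a, u, o, i, o — 6 nuclei, so 6 syllables.
σ1/σ2 boundary: /svj/; trying suffixes from longest down, /vj/ is the first permitted one, so coda /s/ | onset /vj/.
σ2/σ3 boundary: /r/ → onset of the next syllable (single consonants are always licit onsets).
σ3/σ4 boundary: /jwr/ — longest licit onset from the right is /r/, leaving /jw/ as coda.
σ4/σ5 boundary: /vwvr/ splits as /vw/ + /vr/ (/vr/ is the longest suffix that is a licit onset).
σ5/σ6 boundary: cluster /gj/ — /gj/ is itself a permitted onset, so the whole cluster goes right; preceding coda = ∅.
So the parse is ros.vja.rujw.rovw.vri.gjo.
Mapping each syllable to C/V: /ros/ → CVC, /vja/ → CCV, /rujw/ → CVCC, /rovw/ → CVCC, /vri/ → CCV, /gjo/ → CCV.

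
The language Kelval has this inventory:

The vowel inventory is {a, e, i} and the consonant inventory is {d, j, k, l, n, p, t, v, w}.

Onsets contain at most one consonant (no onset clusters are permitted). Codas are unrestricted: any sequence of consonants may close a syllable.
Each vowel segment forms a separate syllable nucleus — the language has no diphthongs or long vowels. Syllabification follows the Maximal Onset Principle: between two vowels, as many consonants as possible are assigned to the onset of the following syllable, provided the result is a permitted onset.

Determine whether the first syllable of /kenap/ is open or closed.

open

Nuclei (vowels): e, a → 2 syllables.
Between /e/ (V1) and /a/ (V2): /n/ is a single consonant, so it becomes the next onset.
Putting it together: ke.nap.
Syllable 1 is /ke/; it ends in its nucleus with no coda, so it is open.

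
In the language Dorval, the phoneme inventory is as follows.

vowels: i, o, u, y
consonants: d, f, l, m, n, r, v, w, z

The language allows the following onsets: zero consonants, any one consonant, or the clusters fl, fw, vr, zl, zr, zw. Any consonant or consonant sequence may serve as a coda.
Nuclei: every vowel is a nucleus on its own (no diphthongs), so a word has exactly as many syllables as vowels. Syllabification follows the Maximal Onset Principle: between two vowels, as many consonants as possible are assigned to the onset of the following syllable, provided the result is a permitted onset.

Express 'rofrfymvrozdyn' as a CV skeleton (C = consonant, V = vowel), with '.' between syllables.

Nuclei (vowels): o, y, o, y → 4 syllables.
Between /o/ (V1) and /y/ (V2): /frf/ splits as /fr/ + /f/ (/f/ is the longest suffix that is a licit onset).
Between /y/ (V2) and /o/ (V3): cluster /mvr/ — the longest permitted-onset suffix is /vr/; onset = /vr/, preceding coda = /m/.
Between /o/ (V3) and /y/ (V4): /zd/; trying suffixes from longest down, /d/ is the first permitted one, so coda /z/ | onset /d/.
Syllabification: rofr.fym.vroz.dyn.
Mapping each syllable to C/V: /rofr/ → CVCC, /fym/ → CVC, /vroz/ → CCVC, /dyn/ → CVC.

CVCC.CVC.CCVC.CVC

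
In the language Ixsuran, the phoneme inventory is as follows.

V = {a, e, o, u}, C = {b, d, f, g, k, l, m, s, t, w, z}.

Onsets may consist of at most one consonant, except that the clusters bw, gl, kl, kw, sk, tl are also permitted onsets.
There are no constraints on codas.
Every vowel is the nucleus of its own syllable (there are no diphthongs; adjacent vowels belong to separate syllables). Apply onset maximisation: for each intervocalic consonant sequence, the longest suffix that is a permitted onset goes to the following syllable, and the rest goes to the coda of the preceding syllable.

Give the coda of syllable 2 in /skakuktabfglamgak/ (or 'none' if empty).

k

The vowels are a, u, a, a, a — 5 nuclei, so 5 syllables.
σ1/σ2 boundary: /k/ is a single consonant, so it becomes the next onset.
σ2/σ3 boundary: /kt/ splits as /k/ + /t/ (/t/ is the longest suffix that is a licit onset).
σ3/σ4 boundary: /bfgl/; trying suffixes from longest down, /gl/ is the first permitted one, so coda /bf/ | onset /gl/.
σ4/σ5 boundary: /mg/ splits as /m/ + /g/ (/g/ is the longest suffix that is a licit onset).
Syllabification: ska.kuk.tabf.glam.gak.
Syllable 2 is /kuk/: onset /k/, nucleus /u/, coda /k/.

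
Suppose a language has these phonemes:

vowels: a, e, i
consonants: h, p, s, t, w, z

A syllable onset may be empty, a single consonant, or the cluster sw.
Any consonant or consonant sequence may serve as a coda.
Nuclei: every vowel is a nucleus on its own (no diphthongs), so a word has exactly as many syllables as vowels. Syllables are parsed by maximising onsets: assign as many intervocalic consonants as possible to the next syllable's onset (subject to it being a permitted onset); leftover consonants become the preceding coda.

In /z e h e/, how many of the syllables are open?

2

The vowels are e, e — 2 nuclei, so 2 syllables.
V1 /e/ – V2 /e/: just /h/ — single C goes to the following onset.
Putting it together: ze.he.
Classifying each syllable: /ze/ (open), /he/ (open).
Open syllables: 2.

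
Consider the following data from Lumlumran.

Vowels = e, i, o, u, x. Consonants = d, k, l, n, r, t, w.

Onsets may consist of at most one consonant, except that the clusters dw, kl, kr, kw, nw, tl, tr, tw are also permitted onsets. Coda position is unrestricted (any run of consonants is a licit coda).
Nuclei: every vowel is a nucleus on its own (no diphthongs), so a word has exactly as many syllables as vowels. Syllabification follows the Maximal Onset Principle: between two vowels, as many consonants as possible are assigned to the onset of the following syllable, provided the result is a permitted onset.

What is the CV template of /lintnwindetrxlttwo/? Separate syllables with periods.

Nuclei (vowels): i, i, e, x, o → 5 syllables.
V1 /i/ – V2 /i/: /ntnw/ — longest licit onset from the right is /nw/, leaving /nt/ as coda.
V2 /i/ – V3 /e/: /nd/ — longest licit onset from the right is /d/, leaving /n/ as coda.
V3 /e/ – V4 /x/: /tr/ — entire cluster is a permitted onset → onset /tr/, coda ∅.
V4 /x/ – V5 /o/: /lttw/; trying suffixes from longest down, /tw/ is the first permitted one, so coda /lt/ | onset /tw/.
Result: lint.nwin.de.trxlt.two.
Mapping each syllable to C/V: /lint/ → CVCC, /nwin/ → CCVC, /de/ → CV, /trxlt/ → CCVCC, /two/ → CCV.

CVCC.CCVC.CV.CCVCC.CCV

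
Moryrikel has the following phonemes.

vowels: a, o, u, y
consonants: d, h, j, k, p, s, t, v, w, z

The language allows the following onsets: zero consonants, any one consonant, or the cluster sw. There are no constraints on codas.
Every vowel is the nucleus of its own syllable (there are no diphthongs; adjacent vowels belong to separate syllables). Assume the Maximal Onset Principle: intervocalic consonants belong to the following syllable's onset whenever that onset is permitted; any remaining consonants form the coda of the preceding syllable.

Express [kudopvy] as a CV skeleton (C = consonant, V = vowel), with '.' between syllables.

Nuclei (vowels): u, o, y → 3 syllables.
Between /u/ (V1) and /o/ (V2): /d/ → onset of the next syllable (single consonants are always licit onsets).
Between /o/ (V2) and /y/ (V3): cluster /pv/ — the longest permitted-onset suffix is /v/; onset = /v/, preceding coda = /p/.
Syllabification: ku.dop.vy.
Mapping each syllable to C/V: /ku/ → CV, /dop/ → CVC, /vy/ → CV.

CV.CVC.CV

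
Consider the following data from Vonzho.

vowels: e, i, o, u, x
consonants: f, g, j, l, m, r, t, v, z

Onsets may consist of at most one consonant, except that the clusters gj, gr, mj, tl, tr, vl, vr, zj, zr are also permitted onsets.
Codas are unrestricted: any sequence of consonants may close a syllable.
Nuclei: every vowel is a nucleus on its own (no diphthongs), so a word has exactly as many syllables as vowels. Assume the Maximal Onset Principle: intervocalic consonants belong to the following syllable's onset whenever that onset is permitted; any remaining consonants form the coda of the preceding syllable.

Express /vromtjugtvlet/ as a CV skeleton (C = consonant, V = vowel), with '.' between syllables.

CCVCC.CVCC.CCVC

Nuclei (vowels): o, u, e → 3 syllables.
/o…u/ gap (V1→V2): cluster /mtj/ — the longest permitted-onset suffix is /j/; onset = /j/, preceding coda = /mt/.
/u…e/ gap (V2→V3): /gtvl/; trying suffixes from longest down, /vl/ is the first permitted one, so coda /gt/ | onset /vl/.
Putting it together: vromt.jugt.vlet.
Mapping each syllable to C/V: /vromt/ → CCVCC, /jugt/ → CVCC, /vlet/ → CCVC.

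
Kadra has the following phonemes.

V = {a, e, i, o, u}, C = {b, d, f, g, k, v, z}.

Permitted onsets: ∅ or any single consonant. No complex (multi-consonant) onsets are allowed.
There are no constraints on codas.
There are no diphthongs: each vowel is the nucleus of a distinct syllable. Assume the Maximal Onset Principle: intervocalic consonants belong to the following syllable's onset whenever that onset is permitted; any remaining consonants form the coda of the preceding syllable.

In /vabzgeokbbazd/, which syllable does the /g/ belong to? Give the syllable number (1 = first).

Nuclei (vowels): a, e, o, a → 4 syllables.
Between /a/ (V1) and /e/ (V2): /bzg/ splits as /bz/ + /g/ (/g/ is the longest suffix that is a licit onset).
Between /e/ (V2) and /o/ (V3): hiatus — the boundary sits between the two vowels.
Between /o/ (V3) and /a/ (V4): /kbb/ — longest licit onset from the right is /b/, leaving /kb/ as coda.
So the parse is vabz.ge.okb.bazd.
The /g/ is in the onset of syllable 2 (/ge/).

2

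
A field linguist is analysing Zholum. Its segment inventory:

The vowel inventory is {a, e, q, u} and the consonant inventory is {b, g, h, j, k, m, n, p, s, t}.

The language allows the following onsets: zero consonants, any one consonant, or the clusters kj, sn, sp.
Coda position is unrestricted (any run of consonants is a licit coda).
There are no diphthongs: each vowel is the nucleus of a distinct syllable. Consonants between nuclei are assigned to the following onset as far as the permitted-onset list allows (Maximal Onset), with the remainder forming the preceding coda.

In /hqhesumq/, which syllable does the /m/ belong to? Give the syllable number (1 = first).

4

Nuclei (vowels): q, e, u, q → 4 syllables.
σ1/σ2 boundary: /h/ → onset of the next syllable (single consonants are always licit onsets).
σ2/σ3 boundary: /s/ is a single consonant, so it becomes the next onset.
σ3/σ4 boundary: /m/ is a single consonant, so it becomes the next onset.
Result: hq.he.su.mq.
The /m/ is in the onset of syllable 4 (/mq/).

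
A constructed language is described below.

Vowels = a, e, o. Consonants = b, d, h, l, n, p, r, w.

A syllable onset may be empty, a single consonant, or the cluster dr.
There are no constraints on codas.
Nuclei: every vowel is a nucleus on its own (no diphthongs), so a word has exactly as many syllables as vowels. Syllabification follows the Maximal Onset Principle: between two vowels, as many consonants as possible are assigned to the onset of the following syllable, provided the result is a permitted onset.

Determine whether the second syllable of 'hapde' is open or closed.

open

Vowels present: a, e; each is a nucleus, giving 2 syllables.
V1 /a/ – V2 /e/: /pd/ — longest licit onset from the right is /d/, leaving /p/ as coda.
So the parse is hap.de.
Syllable 2 is /de/; it ends in its nucleus with no coda, so it is open.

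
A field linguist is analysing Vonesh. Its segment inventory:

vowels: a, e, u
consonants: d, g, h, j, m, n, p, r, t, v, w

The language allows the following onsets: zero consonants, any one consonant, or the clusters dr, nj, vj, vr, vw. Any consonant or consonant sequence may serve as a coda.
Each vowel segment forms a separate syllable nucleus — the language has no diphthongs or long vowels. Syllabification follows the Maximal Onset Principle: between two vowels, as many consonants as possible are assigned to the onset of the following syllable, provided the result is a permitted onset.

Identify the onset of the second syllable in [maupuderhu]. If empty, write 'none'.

Nuclei (vowels): a, u, u, e, u → 5 syllables.
σ1/σ2 boundary: nothing intervenes; syllable break is V.V.
σ2/σ3 boundary: /p/ → onset of the next syllable (single consonants are always licit onsets).
σ3/σ4 boundary: /d/ → onset of the next syllable (single consonants are always licit onsets).
σ4/σ5 boundary: /rh/ splits as /r/ + /h/ (/h/ is the longest suffix that is a licit onset).
Result: ma.u.pu.der.hu.
Syllable 2 is /u/: onset ∅, nucleus /u/, coda ∅.

none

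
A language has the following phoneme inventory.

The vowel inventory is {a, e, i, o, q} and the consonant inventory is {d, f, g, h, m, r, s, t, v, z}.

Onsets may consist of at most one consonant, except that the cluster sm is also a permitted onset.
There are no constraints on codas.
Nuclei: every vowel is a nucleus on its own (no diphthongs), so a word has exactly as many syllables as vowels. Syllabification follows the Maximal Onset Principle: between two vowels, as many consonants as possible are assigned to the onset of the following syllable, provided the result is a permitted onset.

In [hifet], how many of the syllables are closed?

1

The vowels are i, e — 2 nuclei, so 2 syllables.
Between /i/ (V1) and /e/ (V2): /f/ is a single consonant, so it becomes the next onset.
So the parse is hi.fet.
Classifying each syllable: /hi/ (open), /fet/ (closed).
Closed syllables: 1.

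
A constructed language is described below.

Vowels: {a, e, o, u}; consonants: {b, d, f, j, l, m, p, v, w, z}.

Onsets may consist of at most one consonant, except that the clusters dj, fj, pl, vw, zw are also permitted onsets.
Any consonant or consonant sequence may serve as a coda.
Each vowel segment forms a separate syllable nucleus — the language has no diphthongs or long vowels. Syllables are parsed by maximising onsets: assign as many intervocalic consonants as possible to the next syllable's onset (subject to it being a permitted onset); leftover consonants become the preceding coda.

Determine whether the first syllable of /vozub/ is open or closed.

Nuclei (vowels): o, u → 2 syllables.
/o…u/ gap (V1→V2): just /z/ — single C goes to the following onset.
Result: vo.zub.
Syllable 1 is /vo/; it ends in its nucleus with no coda, so it is open.

open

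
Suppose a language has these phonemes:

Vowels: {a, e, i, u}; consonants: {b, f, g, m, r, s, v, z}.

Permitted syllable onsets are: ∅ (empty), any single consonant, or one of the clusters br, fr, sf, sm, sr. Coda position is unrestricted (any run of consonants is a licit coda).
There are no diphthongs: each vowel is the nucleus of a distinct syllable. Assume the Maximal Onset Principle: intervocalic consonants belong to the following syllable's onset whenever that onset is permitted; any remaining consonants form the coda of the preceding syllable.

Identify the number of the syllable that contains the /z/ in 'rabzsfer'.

1

The vowels are a, e — 2 nuclei, so 2 syllables.
/a…e/ gap (V1→V2): cluster /bzsf/ — the longest permitted-onset suffix is /sf/; onset = /sf/, preceding coda = /bz/.
Syllabification: rabz.sfer.
The /z/ is in the coda of syllable 1 (/rabz/).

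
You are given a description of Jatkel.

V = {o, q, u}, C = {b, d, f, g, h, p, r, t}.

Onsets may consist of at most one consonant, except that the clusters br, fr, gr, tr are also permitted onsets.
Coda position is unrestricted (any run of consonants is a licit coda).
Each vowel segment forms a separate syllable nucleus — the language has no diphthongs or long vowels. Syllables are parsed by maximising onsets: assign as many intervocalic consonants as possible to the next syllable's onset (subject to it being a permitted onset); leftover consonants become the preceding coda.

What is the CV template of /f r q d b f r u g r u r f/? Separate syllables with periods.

Nuclei (vowels): q, u, u → 3 syllables.
Between /q/ (V1) and /u/ (V2): /dbfr/ — longest licit onset from the right is /fr/, leaving /db/ as coda.
Between /u/ (V2) and /u/ (V3): /gr/ is a licit onset in full, so it all attaches to the next syllable.
Putting it together: frqdb.fru.grurf.
Mapping each syllable to C/V: /frqdb/ → CCVCC, /fru/ → CCV, /grurf/ → CCVCC.

CCVCC.CCV.CCVCC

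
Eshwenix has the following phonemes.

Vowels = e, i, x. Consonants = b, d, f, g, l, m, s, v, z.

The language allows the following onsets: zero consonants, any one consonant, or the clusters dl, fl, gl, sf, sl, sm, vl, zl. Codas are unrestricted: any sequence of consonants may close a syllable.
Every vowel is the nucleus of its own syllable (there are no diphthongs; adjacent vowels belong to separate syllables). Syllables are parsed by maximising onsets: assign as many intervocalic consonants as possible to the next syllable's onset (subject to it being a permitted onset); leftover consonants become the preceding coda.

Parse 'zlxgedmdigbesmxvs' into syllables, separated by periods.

zlx.gedm.dig.be.smxvs

Nuclei (vowels): x, e, i, e, x → 5 syllables.
σ1/σ2 boundary: /g/ → onset of the next syllable (single consonants are always licit onsets).
σ2/σ3 boundary: /dmd/; trying suffixes from longest down, /d/ is the first permitted one, so coda /dm/ | onset /d/.
σ3/σ4 boundary: /gb/; trying suffixes from longest down, /b/ is the first permitted one, so coda /g/ | onset /b/.
σ4/σ5 boundary: cluster /sm/ — /sm/ is itself a permitted onset, so the whole cluster goes right; preceding coda = ∅.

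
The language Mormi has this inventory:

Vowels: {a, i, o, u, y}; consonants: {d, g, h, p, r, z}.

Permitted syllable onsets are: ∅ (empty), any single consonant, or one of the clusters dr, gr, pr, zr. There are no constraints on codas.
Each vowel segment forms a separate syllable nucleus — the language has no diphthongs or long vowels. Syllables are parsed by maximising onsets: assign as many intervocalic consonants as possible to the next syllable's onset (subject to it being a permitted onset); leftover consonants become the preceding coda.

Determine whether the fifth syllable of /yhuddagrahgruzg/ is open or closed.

The vowels are y, u, a, a, u — 5 nuclei, so 5 syllables.
Between /y/ (V1) and /u/ (V2): just /h/ — single C goes to the following onset.
Between /u/ (V2) and /a/ (V3): /dd/ splits as /d/ + /d/ (/d/ is the longest suffix that is a licit onset).
Between /a/ (V3) and /a/ (V4): /gr/ is a licit onset in full, so it all attaches to the next syllable.
Between /a/ (V4) and /u/ (V5): /hgr/ — longest licit onset from the right is /gr/, leaving /h/ as coda.
Syllabification: y.hud.da.grah.gruzg.
Syllable 5 is /gruzg/ with coda /zg/, so it is closed.

closed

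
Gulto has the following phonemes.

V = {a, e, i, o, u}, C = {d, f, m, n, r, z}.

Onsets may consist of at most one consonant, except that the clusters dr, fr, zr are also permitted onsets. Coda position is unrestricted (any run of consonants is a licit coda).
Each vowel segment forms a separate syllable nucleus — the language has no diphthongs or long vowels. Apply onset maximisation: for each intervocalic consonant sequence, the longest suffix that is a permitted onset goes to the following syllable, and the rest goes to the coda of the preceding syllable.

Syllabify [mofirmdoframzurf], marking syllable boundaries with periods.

The vowels are o, i, o, a, u — 5 nuclei, so 5 syllables.
Between /o/ (V1) and /i/ (V2): just /f/ — single C goes to the following onset.
Between /i/ (V2) and /o/ (V3): /rmd/ splits as /rm/ + /d/ (/d/ is the longest suffix that is a licit onset).
Between /o/ (V3) and /a/ (V4): cluster /fr/ — /fr/ is itself a permitted onset, so the whole cluster goes right; preceding coda = ∅.
Between /a/ (V4) and /u/ (V5): /mz/ — longest licit onset from the right is /z/, leaving /m/ as coda.

mo.firm.do.fram.zurf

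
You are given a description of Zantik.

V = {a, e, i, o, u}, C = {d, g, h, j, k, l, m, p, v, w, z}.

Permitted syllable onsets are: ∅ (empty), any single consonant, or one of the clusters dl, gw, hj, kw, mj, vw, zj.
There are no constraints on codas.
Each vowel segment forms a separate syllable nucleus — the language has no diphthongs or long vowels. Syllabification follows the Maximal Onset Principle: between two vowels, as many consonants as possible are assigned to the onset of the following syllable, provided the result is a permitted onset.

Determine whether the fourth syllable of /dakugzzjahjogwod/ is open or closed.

open

The vowels are a, u, a, o, o — 5 nuclei, so 5 syllables.
/a…u/ gap (V1→V2): just /k/ — single C goes to the following onset.
/u…a/ gap (V2→V3): cluster /gzzj/ — the longest permitted-onset suffix is /zj/; onset = /zj/, preceding coda = /gz/.
/a…o/ gap (V3→V4): /hj/ is a licit onset in full, so it all attaches to the next syllable.
/o…o/ gap (V4→V5): /gw/ is a licit onset in full, so it all attaches to the next syllable.
Result: da.kugz.zja.hjo.gwod.
Syllable 4 is /hjo/; it ends in its nucleus with no coda, so it is open.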